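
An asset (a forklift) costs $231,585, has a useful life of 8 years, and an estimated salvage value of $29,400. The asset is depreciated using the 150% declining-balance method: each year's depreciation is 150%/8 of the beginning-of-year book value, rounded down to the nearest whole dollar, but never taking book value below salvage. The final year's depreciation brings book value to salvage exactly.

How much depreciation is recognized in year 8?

$24,737

Depreciable base = $231,585 − $29,400 = $202,185.
Year 1: ⌊$231,585 × 150%/8⌋ = $43,422. Book value $188,163.
Year 2: ⌊$188,163 × 150%/8⌋ = $35,280. Book value $152,883.
Year 3: ⌊$152,883 × 150%/8⌋ = $28,665. Book value $124,218.
Year 4: ⌊$124,218 × 150%/8⌋ = $23,290. Book value $100,928.
Year 5: ⌊$100,928 × 150%/8⌋ = $18,924. Book value $82,004.
Year 6: ⌊$82,004 × 150%/8⌋ = $15,375. Book value $66,629.
Year 7: ⌊$66,629 × 150%/8⌋ = $12,492. Book value $54,137.
Year 8 (final): $54,137 − $29,400 = $24,737. Book value $29,400.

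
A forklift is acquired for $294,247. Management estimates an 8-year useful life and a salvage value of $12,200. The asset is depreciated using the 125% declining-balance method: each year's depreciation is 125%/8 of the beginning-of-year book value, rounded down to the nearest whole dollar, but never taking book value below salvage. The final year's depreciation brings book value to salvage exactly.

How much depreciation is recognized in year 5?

$23,301

Depreciable base = $294,247 − $12,200 = $282,047.
Year 1: ⌊$294,247 × 125%/8⌋ = $45,976. Book value $248,271.
Year 2: ⌊$248,271 × 125%/8⌋ = $38,792. Book value $209,479.
Year 3: ⌊$209,479 × 125%/8⌋ = $32,731. Book value $176,748.
Year 4: ⌊$176,748 × 125%/8⌋ = $27,616. Book value $149,132.
Year 5: ⌊$149,132 × 125%/8⌋ = $23,301. Book value $125,831.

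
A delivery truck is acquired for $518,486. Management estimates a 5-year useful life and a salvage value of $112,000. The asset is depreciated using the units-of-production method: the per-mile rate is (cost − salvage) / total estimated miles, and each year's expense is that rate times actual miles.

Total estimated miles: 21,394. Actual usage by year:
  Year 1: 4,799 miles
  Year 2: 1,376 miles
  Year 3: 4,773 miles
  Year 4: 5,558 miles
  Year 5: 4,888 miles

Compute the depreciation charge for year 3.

Depreciable base = $518,486 − $112,000 = $406,486.
Rate = $406,486 / 21,394 miles = $19 per mile.
Year 1: 4,799 × $19 = $91,181. Book value $427,305.
Year 2: 1,376 × $19 = $26,144. Book value $401,161.
Year 3: 4,773 × $19 = $90,687. Book value $310,474.

$90,687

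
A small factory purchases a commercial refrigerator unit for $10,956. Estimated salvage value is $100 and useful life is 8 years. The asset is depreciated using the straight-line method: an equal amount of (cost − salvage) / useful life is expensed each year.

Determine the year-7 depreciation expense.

Depreciable base = $10,956 − $100 = $10,856.
Annual expense = $10,856 / 8 = $1,357.

$1,357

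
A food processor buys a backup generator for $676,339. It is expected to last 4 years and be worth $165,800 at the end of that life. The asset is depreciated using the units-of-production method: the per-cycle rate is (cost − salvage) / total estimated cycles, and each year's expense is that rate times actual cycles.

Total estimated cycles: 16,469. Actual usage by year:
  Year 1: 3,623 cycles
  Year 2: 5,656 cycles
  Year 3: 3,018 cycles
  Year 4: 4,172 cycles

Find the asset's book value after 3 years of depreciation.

$295,132

Depreciable base = $676,339 − $165,800 = $510,539.
Rate = $510,539 / 16,469 cycles = $31 per cycle.
Year 1: 3,623 × $31 = $112,313. Book value $564,026.
Year 2: 5,656 × $31 = $175,336. Book value $388,690.
Year 3: 3,018 × $31 = $93,558. Book value $295,132.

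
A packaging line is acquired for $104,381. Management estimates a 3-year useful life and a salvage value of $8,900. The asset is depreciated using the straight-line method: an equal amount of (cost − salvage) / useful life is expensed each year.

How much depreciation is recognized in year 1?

Depreciable base = $104,381 − $8,900 = $95,481.
Annual expense = $95,481 / 3 = $31,827.

$31,827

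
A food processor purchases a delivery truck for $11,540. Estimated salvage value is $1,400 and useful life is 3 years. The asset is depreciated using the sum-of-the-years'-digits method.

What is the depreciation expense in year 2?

Depreciable base = $11,540 − $1,400 = $10,140.
Sum of the years' digits = 3+2+1 = 6.
Year 1: $10,140 × 3/6 = $5,070. Book value $6,470.
Year 2: $10,140 × 2/6 = $3,380. Book value $3,090.

$3,380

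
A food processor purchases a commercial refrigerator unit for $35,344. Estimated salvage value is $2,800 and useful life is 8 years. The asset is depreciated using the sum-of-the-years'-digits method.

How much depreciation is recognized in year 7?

$1,808

Depreciable base = $35,344 − $2,800 = $32,544.
Sum of the years' digits = 8+7+6+5+4+3+2+1 = 36.
Year 1: $32,544 × 8/36 = $7,232. Book value $28,112.
Year 2: $32,544 × 7/36 = $6,328. Book value $21,784.
Year 3: $32,544 × 6/36 = $5,424. Book value $16,360.
Year 4: $32,544 × 5/36 = $4,520. Book value $11,840.
Year 5: $32,544 × 4/36 = $3,616. Book value $8,224.
Year 6: $32,544 × 3/36 = $2,712. Book value $5,512.
Year 7: $32,544 × 2/36 = $1,808. Book value $3,704.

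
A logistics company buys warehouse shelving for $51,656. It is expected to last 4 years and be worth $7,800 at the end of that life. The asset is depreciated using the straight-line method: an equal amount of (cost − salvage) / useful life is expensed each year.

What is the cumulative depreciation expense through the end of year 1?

Depreciable base = $51,656 − $7,800 = $43,856.
Annual expense = $43,856 / 4 = $10,964.
End of year 1: book value $40,692.
Accumulated through year 1 = $51,656 − $40,692 = $10,964.

$10,964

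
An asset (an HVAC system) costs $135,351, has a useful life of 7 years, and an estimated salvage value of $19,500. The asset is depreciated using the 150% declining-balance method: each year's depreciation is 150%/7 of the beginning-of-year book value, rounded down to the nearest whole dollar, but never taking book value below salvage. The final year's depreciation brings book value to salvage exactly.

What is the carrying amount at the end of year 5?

Depreciable base = $135,351 − $19,500 = $115,851.
Year 1: ⌊$135,351 × 150%/7⌋ = $29,003. Book value $106,348.
Year 2: ⌊$106,348 × 150%/7⌋ = $22,788. Book value $83,560.
Year 3: ⌊$83,560 × 150%/7⌋ = $17,905. Book value $65,655.
Year 4: ⌊$65,655 × 150%/7⌋ = $14,068. Book value $51,587.
Year 5: ⌊$51,587 × 150%/7⌋ = $11,054. Book value $40,533.

$40,533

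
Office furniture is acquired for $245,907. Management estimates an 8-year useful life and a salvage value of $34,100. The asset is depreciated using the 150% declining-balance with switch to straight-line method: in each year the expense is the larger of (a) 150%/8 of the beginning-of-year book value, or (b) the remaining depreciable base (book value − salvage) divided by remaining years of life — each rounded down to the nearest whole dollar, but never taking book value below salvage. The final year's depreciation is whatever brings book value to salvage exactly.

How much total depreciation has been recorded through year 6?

Depreciable base = $245,907 − $34,100 = $211,807.
Year 1: DB = ⌊$245,907 × 150%/8⌋ = $46,107; SL = ⌊$211,807/8⌋ = $26,475 → take DB $46,107. Book value $199,800.
Year 2: DB = ⌊$199,800 × 150%/8⌋ = $37,462; SL = ⌊$165,700/7⌋ = $23,671 → take DB $37,462. Book value $162,338.
Year 3: DB = ⌊$162,338 × 150%/8⌋ = $30,438; SL = ⌊$128,238/6⌋ = $21,373 → take DB $30,438. Book value $131,900.
Year 4: DB = ⌊$131,900 × 150%/8⌋ = $24,731; SL = ⌊$97,800/5⌋ = $19,560 → take DB $24,731. Book value $107,169.
Year 5: DB = ⌊$107,169 × 150%/8⌋ = $20,094; SL = ⌊$73,069/4⌋ = $18,267 → take DB $20,094. Book value $87,075.
Year 6: DB = ⌊$87,075 × 150%/8⌋ = $16,326; SL = ⌊$52,975/3⌋ = $17,658 → take SL $17,658. Book value $69,417.
Accumulated through year 6 = $245,907 − $69,417 = $176,490.

$176,490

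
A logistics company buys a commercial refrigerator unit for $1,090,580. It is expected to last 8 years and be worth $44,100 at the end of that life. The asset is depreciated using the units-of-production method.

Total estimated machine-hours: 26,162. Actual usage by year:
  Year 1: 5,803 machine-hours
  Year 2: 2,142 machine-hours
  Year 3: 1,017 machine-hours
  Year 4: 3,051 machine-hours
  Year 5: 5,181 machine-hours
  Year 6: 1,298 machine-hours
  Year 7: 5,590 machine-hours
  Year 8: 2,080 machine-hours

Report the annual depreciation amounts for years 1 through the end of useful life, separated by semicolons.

Depreciable base = $1,090,580 − $44,100 = $1,046,480.
Rate = $1,046,480 / 26,162 machine-hours = $40 per machine-hour.
Year 1: 5,803 × $40 = $232,120. Book value $858,460.
Year 2: 2,142 × $40 = $85,680. Book value $772,780.
Year 3: 1,017 × $40 = $40,680. Book value $732,100.
Year 4: 3,051 × $40 = $122,040. Book value $610,060.
Year 5: 5,181 × $40 = $207,240. Book value $402,820.
Year 6: 1,298 × $40 = $51,920. Book value $350,900.
Year 7: 5,590 × $40 = $223,600. Book value $127,300.
Year 8: 2,080 × $40 = $83,200. Book value $44,100.

$232,120; $85,680; $40,680; $122,040; $207,240; $51,920; $223,600; $83,200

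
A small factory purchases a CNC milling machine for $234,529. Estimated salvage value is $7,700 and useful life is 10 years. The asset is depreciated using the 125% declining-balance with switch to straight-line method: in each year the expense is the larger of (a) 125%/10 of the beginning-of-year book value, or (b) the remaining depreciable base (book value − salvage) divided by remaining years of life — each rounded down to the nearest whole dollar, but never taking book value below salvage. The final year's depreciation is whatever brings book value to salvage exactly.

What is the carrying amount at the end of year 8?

$50,392

Depreciable base = $234,529 − $7,700 = $226,829.
Year 1: DB = ⌊$234,529 × 125%/10⌋ = $29,316; SL = ⌊$226,829/10⌋ = $22,682 → take DB $29,316. Book value $205,213.
Year 2: DB = ⌊$205,213 × 125%/10⌋ = $25,651; SL = ⌊$197,513/9⌋ = $21,945 → take DB $25,651. Book value $179,562.
Year 3: DB = ⌊$179,562 × 125%/10⌋ = $22,445; SL = ⌊$171,862/8⌋ = $21,482 → take DB $22,445. Book value $157,117.
Year 4: DB = ⌊$157,117 × 125%/10⌋ = $19,639; SL = ⌊$149,417/7⌋ = $21,345 → take SL $21,345. Book value $135,772.
Year 5: DB = ⌊$135,772 × 125%/10⌋ = $16,971; SL = ⌊$128,072/6⌋ = $21,345 → take SL $21,345. Book value $114,427.
Year 6: DB = ⌊$114,427 × 125%/10⌋ = $14,303; SL = ⌊$106,727/5⌋ = $21,345 → take SL $21,345. Book value $93,082.
Year 7: DB = ⌊$93,082 × 125%/10⌋ = $11,635; SL = ⌊$85,382/4⌋ = $21,345 → take SL $21,345. Book value $71,737.
Year 8: DB = ⌊$71,737 × 125%/10⌋ = $8,967; SL = ⌊$64,037/3⌋ = $21,345 → take SL $21,345. Book value $50,392.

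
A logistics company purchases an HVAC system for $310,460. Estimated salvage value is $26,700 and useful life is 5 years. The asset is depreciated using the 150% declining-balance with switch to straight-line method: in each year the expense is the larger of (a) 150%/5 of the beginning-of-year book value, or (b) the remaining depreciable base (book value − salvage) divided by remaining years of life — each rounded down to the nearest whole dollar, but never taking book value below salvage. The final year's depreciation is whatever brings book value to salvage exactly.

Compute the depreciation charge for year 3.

Depreciable base = $310,460 − $26,700 = $283,760.
Year 1: DB = ⌊$310,460 × 150%/5⌋ = $93,138; SL = ⌊$283,760/5⌋ = $56,752 → take DB $93,138. Book value $217,322.
Year 2: DB = ⌊$217,322 × 150%/5⌋ = $65,196; SL = ⌊$190,622/4⌋ = $47,655 → take DB $65,196. Book value $152,126.
Year 3: DB = ⌊$152,126 × 150%/5⌋ = $45,637; SL = ⌊$125,426/3⌋ = $41,808 → take DB $45,637. Book value $106,489.

$45,637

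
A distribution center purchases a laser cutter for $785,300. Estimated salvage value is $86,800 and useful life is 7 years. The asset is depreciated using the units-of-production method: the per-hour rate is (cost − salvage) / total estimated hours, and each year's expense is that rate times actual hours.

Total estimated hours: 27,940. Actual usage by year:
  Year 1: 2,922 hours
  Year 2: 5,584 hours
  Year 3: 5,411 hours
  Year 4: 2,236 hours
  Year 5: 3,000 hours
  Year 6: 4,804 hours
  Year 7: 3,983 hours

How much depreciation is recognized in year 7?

$99,575

Depreciable base = $785,300 − $86,800 = $698,500.
Rate = $698,500 / 27,940 hours = $25 per hour.
Year 1: 2,922 × $25 = $73,050. Book value $712,250.
Year 2: 5,584 × $25 = $139,600. Book value $572,650.
Year 3: 5,411 × $25 = $135,275. Book value $437,375.
Year 4: 2,236 × $25 = $55,900. Book value $381,475.
Year 5: 3,000 × $25 = $75,000. Book value $306,475.
Year 6: 4,804 × $25 = $120,100. Book value $186,375.
Year 7: 3,983 × $25 = $99,575. Book value $86,800.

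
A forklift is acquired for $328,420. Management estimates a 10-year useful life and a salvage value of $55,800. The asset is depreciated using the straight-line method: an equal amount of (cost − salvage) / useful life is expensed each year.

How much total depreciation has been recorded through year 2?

$54,524

Depreciable base = $328,420 − $55,800 = $272,620.
Annual expense = $272,620 / 10 = $27,262.
End of year 1: book value $301,158.
End of year 2: book value $273,896.
Accumulated through year 2 = $328,420 − $273,896 = $54,524.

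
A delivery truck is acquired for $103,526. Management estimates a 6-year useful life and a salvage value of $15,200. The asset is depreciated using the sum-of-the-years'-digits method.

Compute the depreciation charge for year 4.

Depreciable base = $103,526 − $15,200 = $88,326.
Sum of the years' digits = 6+5+4+3+2+1 = 21.
Year 1: $88,326 × 6/21 = $25,236. Book value $78,290.
Year 2: $88,326 × 5/21 = $21,030. Book value $57,260.
Year 3: $88,326 × 4/21 = $16,824. Book value $40,436.
Year 4: $88,326 × 3/21 = $12,618. Book value $27,818.

$12,618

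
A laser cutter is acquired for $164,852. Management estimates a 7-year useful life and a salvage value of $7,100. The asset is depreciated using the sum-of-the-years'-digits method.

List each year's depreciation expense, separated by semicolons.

Depreciable base = $164,852 − $7,100 = $157,752.
Sum of the years' digits = 7+6+5+4+3+2+1 = 28.
Year 1: $157,752 × 7/28 = $39,438. Book value $125,414.
Year 2: $157,752 × 6/28 = $33,804. Book value $91,610.
Year 3: $157,752 × 5/28 = $28,170. Book value $63,440.
Year 4: $157,752 × 4/28 = $22,536. Book value $40,904.
Year 5: $157,752 × 3/28 = $16,902. Book value $24,002.
Year 6: $157,752 × 2/28 = $11,268. Book value $12,734.
Year 7: $157,752 × 1/28 = $5,634. Book value $7,100.

$39,438; $33,804; $28,170; $22,536; $16,902; $11,268; $5,634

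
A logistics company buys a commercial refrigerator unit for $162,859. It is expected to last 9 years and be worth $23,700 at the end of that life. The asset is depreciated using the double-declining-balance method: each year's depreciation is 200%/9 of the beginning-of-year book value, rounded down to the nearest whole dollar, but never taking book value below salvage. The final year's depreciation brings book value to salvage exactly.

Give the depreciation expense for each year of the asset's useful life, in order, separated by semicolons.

Depreciable base = $162,859 − $23,700 = $139,159.
Year 1: ⌊$162,859 × 200%/9⌋ = $36,190. Book value $126,669.
Year 2: ⌊$126,669 × 200%/9⌋ = $28,148. Book value $98,521.
Year 3: ⌊$98,521 × 200%/9⌋ = $21,893. Book value $76,628.
Year 4: ⌊$76,628 × 200%/9⌋ = $17,028. Book value $59,600.
Year 5: ⌊$59,600 × 200%/9⌋ = $13,244. Book value $46,356.
Year 6: ⌊$46,356 × 200%/9⌋ = $10,301. Book value $36,055.
Year 7: ⌊$36,055 × 200%/9⌋ = $8,012. Book value $28,043.
Year 8: ⌊$28,043 × 200%/9⌋ = $6,231, capped at $4,343. Book value $23,700.
Year 9 (final): $23,700 − $23,700 = $0. Book value $23,700.

$36,190; $28,148; $21,893; $17,028; $13,244; $10,301; $8,012; $4,343; $0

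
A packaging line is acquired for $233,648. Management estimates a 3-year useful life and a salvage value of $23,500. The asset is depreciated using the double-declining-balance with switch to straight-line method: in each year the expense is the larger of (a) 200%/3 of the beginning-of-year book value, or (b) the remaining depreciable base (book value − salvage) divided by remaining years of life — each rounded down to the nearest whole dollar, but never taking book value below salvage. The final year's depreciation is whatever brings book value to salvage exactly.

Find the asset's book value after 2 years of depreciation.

Depreciable base = $233,648 − $23,500 = $210,148.
Year 1: DB = ⌊$233,648 × 200%/3⌋ = $155,765; SL = ⌊$210,148/3⌋ = $70,049 → take DB $155,765. Book value $77,883.
Year 2: DB = ⌊$77,883 × 200%/3⌋ = $51,922; SL = ⌊$54,383/2⌋ = $27,191 → take DB $51,922. Book value $25,961.

$25,961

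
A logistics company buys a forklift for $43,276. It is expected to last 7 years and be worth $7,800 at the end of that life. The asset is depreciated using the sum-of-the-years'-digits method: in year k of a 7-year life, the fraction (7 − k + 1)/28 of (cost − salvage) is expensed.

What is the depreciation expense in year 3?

$6,335

Depreciable base = $43,276 − $7,800 = $35,476.
Sum of the years' digits = 7+6+5+4+3+2+1 = 28.
Year 1: $35,476 × 7/28 = $8,869. Book value $34,407.
Year 2: $35,476 × 6/28 = $7,602. Book value $26,805.
Year 3: $35,476 × 5/28 = $6,335. Book value $20,470.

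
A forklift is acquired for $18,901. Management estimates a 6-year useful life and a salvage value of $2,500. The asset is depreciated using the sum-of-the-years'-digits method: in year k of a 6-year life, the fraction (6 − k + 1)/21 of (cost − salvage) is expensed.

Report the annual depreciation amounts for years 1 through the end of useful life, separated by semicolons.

Depreciable base = $18,901 − $2,500 = $16,401.
Sum of the years' digits = 6+5+4+3+2+1 = 21.
Year 1: $16,401 × 6/21 = $4,686. Book value $14,215.
Year 2: $16,401 × 5/21 = $3,905. Book value $10,310.
Year 3: $16,401 × 4/21 = $3,124. Book value $7,186.
Year 4: $16,401 × 3/21 = $2,343. Book value $4,843.
Year 5: $16,401 × 2/21 = $1,562. Book value $3,281.
Year 6: $16,401 × 1/21 = $781. Book value $2,500.

$4,686; $3,905; $3,124; $2,343; $1,562; $781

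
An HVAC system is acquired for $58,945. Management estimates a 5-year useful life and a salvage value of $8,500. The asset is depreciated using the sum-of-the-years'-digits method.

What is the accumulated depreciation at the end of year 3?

$40,356

Depreciable base = $58,945 − $8,500 = $50,445.
Sum of the years' digits = 5+4+3+2+1 = 15.
Year 1: $50,445 × 5/15 = $16,815. Book value $42,130.
Year 2: $50,445 × 4/15 = $13,452. Book value $28,678.
Year 3: $50,445 × 3/15 = $10,089. Book value $18,589.
Accumulated through year 3 = $58,945 − $18,589 = $40,356.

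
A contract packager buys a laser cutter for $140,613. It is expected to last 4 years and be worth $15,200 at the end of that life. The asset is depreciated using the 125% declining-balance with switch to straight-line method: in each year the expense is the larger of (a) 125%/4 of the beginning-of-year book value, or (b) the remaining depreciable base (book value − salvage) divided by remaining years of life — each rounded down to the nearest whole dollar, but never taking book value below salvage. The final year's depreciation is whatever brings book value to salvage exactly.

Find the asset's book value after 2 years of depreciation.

Depreciable base = $140,613 − $15,200 = $125,413.
Year 1: DB = ⌊$140,613 × 125%/4⌋ = $43,941; SL = ⌊$125,413/4⌋ = $31,353 → take DB $43,941. Book value $96,672.
Year 2: DB = ⌊$96,672 × 125%/4⌋ = $30,210; SL = ⌊$81,472/3⌋ = $27,157 → take DB $30,210. Book value $66,462.

$66,462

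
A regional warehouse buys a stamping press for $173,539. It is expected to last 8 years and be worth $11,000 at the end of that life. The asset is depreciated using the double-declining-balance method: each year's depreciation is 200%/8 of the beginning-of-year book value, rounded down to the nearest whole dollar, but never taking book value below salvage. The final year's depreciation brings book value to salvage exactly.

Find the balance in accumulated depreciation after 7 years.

Depreciable base = $173,539 − $11,000 = $162,539.
Year 1: ⌊$173,539 × 200%/8⌋ = $43,384. Book value $130,155.
Year 2: ⌊$130,155 × 200%/8⌋ = $32,538. Book value $97,617.
Year 3: ⌊$97,617 × 200%/8⌋ = $24,404. Book value $73,213.
Year 4: ⌊$73,213 × 200%/8⌋ = $18,303. Book value $54,910.
Year 5: ⌊$54,910 × 200%/8⌋ = $13,727. Book value $41,183.
Year 6: ⌊$41,183 × 200%/8⌋ = $10,295. Book value $30,888.
Year 7: ⌊$30,888 × 200%/8⌋ = $7,722. Book value $23,166.
Accumulated through year 7 = $173,539 − $23,166 = $150,373.

$150,373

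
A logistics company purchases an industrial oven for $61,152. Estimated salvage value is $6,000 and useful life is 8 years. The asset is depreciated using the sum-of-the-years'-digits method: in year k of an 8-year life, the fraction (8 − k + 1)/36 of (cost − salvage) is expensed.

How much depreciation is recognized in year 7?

$3,064

Depreciable base = $61,152 − $6,000 = $55,152.
Sum of the years' digits = 8+7+6+5+4+3+2+1 = 36.
Year 1: $55,152 × 8/36 = $12,256. Book value $48,896.
Year 2: $55,152 × 7/36 = $10,724. Book value $38,172.
Year 3: $55,152 × 6/36 = $9,192. Book value $28,980.
Year 4: $55,152 × 5/36 = $7,660. Book value $21,320.
Year 5: $55,152 × 4/36 = $6,128. Book value $15,192.
Year 6: $55,152 × 3/36 = $4,596. Book value $10,596.
Year 7: $55,152 × 2/36 = $3,064. Book value $7,532.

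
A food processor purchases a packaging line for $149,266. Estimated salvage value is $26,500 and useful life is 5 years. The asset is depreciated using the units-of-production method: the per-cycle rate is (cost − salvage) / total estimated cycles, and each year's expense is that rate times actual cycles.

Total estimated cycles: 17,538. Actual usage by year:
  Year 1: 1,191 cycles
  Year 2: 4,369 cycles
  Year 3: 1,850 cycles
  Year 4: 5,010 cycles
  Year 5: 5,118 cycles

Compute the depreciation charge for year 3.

Depreciable base = $149,266 − $26,500 = $122,766.
Rate = $122,766 / 17,538 cycles = $7 per cycle.
Year 1: 1,191 × $7 = $8,337. Book value $140,929.
Year 2: 4,369 × $7 = $30,583. Book value $110,346.
Year 3: 1,850 × $7 = $12,950. Book value $97,396.

$12,950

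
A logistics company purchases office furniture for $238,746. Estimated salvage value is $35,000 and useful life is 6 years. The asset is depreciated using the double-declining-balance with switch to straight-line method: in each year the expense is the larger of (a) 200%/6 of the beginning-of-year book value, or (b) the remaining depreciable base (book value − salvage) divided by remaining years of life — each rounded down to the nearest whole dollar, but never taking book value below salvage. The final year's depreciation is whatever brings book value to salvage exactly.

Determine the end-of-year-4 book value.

Depreciable base = $238,746 − $35,000 = $203,746.
Year 1: DB = ⌊$238,746 × 200%/6⌋ = $79,582; SL = ⌊$203,746/6⌋ = $33,957 → take DB $79,582. Book value $159,164.
Year 2: DB = ⌊$159,164 × 200%/6⌋ = $53,054; SL = ⌊$124,164/5⌋ = $24,832 → take DB $53,054. Book value $106,110.
Year 3: DB = ⌊$106,110 × 200%/6⌋ = $35,370; SL = ⌊$71,110/4⌋ = $17,777 → take DB $35,370. Book value $70,740.
Year 4: DB = ⌊$70,740 × 200%/6⌋ = $23,580; SL = ⌊$35,740/3⌋ = $11,913 → take DB $23,580. Book value $47,160.

$47,160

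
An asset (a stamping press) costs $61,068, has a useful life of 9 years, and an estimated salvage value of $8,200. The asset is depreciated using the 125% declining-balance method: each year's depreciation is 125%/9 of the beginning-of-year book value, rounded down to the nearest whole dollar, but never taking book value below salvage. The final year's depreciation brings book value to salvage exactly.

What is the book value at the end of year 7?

$21,443

Depreciable base = $61,068 − $8,200 = $52,868.
Year 1: ⌊$61,068 × 125%/9⌋ = $8,481. Book value $52,587.
Year 2: ⌊$52,587 × 125%/9⌋ = $7,303. Book value $45,284.
Year 3: ⌊$45,284 × 125%/9⌋ = $6,289. Book value $38,995.
Year 4: ⌊$38,995 × 125%/9⌋ = $5,415. Book value $33,580.
Year 5: ⌊$33,580 × 125%/9⌋ = $4,663. Book value $28,917.
Year 6: ⌊$28,917 × 125%/9⌋ = $4,016. Book value $24,901.
Year 7: ⌊$24,901 × 125%/9⌋ = $3,458. Book value $21,443.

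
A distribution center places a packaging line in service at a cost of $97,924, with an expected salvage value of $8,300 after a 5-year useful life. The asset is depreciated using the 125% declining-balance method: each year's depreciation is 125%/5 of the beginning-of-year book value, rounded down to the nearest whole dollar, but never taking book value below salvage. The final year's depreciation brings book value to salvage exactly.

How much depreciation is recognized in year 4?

$10,328

Depreciable base = $97,924 − $8,300 = $89,624.
Year 1: ⌊$97,924 × 125%/5⌋ = $24,481. Book value $73,443.
Year 2: ⌊$73,443 × 125%/5⌋ = $18,360. Book value $55,083.
Year 3: ⌊$55,083 × 125%/5⌋ = $13,770. Book value $41,313.
Year 4: ⌊$41,313 × 125%/5⌋ = $10,328. Book value $30,985.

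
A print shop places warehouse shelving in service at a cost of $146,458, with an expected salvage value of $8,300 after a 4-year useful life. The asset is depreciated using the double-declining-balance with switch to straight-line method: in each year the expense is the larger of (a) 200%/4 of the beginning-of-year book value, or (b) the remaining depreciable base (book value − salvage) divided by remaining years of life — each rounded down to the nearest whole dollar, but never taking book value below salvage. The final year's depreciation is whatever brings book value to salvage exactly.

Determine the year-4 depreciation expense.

Depreciable base = $146,458 − $8,300 = $138,158.
Year 1: DB = ⌊$146,458 × 200%/4⌋ = $73,229; SL = ⌊$138,158/4⌋ = $34,539 → take DB $73,229. Book value $73,229.
Year 2: DB = ⌊$73,229 × 200%/4⌋ = $36,614; SL = ⌊$64,929/3⌋ = $21,643 → take DB $36,614. Book value $36,615.
Year 3: DB = ⌊$36,615 × 200%/4⌋ = $18,307; SL = ⌊$28,315/2⌋ = $14,157 → take DB $18,307. Book value $18,308.
Year 4 (final): $18,308 − $8,300 = $10,008. Book value $8,300.

$10,008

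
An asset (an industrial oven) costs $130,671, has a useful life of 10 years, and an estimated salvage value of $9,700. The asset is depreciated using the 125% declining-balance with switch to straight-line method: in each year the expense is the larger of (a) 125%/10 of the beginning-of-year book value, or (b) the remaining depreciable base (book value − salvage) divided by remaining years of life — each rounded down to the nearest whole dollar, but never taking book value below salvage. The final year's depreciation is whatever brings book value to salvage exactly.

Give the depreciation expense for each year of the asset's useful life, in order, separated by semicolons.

Depreciable base = $130,671 − $9,700 = $120,971.
Year 1: DB = ⌊$130,671 × 125%/10⌋ = $16,333; SL = ⌊$120,971/10⌋ = $12,097 → take DB $16,333. Book value $114,338.
Year 2: DB = ⌊$114,338 × 125%/10⌋ = $14,292; SL = ⌊$104,638/9⌋ = $11,626 → take DB $14,292. Book value $100,046.
Year 3: DB = ⌊$100,046 × 125%/10⌋ = $12,505; SL = ⌊$90,346/8⌋ = $11,293 → take DB $12,505. Book value $87,541.
Year 4: DB = ⌊$87,541 × 125%/10⌋ = $10,942; SL = ⌊$77,841/7⌋ = $11,120 → take SL $11,120. Book value $76,421.
Year 5: DB = ⌊$76,421 × 125%/10⌋ = $9,552; SL = ⌊$66,721/6⌋ = $11,120 → take SL $11,120. Book value $65,301.
Year 6: DB = ⌊$65,301 × 125%/10⌋ = $8,162; SL = ⌊$55,601/5⌋ = $11,120 → take SL $11,120. Book value $54,181.
Year 7: DB = ⌊$54,181 × 125%/10⌋ = $6,772; SL = ⌊$44,481/4⌋ = $11,120 → take SL $11,120. Book value $43,061.
Year 8: DB = ⌊$43,061 × 125%/10⌋ = $5,382; SL = ⌊$33,361/3⌋ = $11,120 → take SL $11,120. Book value $31,941.
Year 9: DB = ⌊$31,941 × 125%/10⌋ = $3,992; SL = ⌊$22,241/2⌋ = $11,120 → take SL $11,120. Book value $20,821.
Year 10 (final): $20,821 − $9,700 = $11,121. Book value $9,700.

$16,333; $14,292; $12,505; $11,120; $11,120; $11,120; $11,120; $11,120; $11,120; $11,121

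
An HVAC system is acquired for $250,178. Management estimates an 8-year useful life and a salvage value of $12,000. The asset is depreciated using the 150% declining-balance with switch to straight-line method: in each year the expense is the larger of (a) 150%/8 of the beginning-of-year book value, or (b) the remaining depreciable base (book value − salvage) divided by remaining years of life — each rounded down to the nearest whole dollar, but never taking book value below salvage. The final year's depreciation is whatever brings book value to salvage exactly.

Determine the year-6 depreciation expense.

$24,258

Depreciable base = $250,178 − $12,000 = $238,178.
Year 1: DB = ⌊$250,178 × 150%/8⌋ = $46,908; SL = ⌊$238,178/8⌋ = $29,772 → take DB $46,908. Book value $203,270.
Year 2: DB = ⌊$203,270 × 150%/8⌋ = $38,113; SL = ⌊$191,270/7⌋ = $27,324 → take DB $38,113. Book value $165,157.
Year 3: DB = ⌊$165,157 × 150%/8⌋ = $30,966; SL = ⌊$153,157/6⌋ = $25,526 → take DB $30,966. Book value $134,191.
Year 4: DB = ⌊$134,191 × 150%/8⌋ = $25,160; SL = ⌊$122,191/5⌋ = $24,438 → take DB $25,160. Book value $109,031.
Year 5: DB = ⌊$109,031 × 150%/8⌋ = $20,443; SL = ⌊$97,031/4⌋ = $24,257 → take SL $24,257. Book value $84,774.
Year 6: DB = ⌊$84,774 × 150%/8⌋ = $15,895; SL = ⌊$72,774/3⌋ = $24,258 → take SL $24,258. Book value $60,516.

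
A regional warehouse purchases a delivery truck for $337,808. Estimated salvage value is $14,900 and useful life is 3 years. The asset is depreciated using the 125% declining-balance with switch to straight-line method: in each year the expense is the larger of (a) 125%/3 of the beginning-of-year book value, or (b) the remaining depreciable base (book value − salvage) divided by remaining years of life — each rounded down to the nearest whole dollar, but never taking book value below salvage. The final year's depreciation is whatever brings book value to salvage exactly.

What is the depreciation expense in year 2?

Depreciable base = $337,808 − $14,900 = $322,908.
Year 1: DB = ⌊$337,808 × 125%/3⌋ = $140,753; SL = ⌊$322,908/3⌋ = $107,636 → take DB $140,753. Book value $197,055.
Year 2: DB = ⌊$197,055 × 125%/3⌋ = $82,106; SL = ⌊$182,155/2⌋ = $91,077 → take SL $91,077. Book value $105,978.

$91,077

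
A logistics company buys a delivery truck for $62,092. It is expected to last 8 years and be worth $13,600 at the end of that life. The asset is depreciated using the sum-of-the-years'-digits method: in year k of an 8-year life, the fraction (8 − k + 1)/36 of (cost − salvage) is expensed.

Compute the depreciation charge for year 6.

Depreciable base = $62,092 − $13,600 = $48,492.
Sum of the years' digits = 8+7+6+5+4+3+2+1 = 36.
Year 1: $48,492 × 8/36 = $10,776. Book value $51,316.
Year 2: $48,492 × 7/36 = $9,429. Book value $41,887.
Year 3: $48,492 × 6/36 = $8,082. Book value $33,805.
Year 4: $48,492 × 5/36 = $6,735. Book value $27,070.
Year 5: $48,492 × 4/36 = $5,388. Book value $21,682.
Year 6: $48,492 × 3/36 = $4,041. Book value $17,641.

$4,041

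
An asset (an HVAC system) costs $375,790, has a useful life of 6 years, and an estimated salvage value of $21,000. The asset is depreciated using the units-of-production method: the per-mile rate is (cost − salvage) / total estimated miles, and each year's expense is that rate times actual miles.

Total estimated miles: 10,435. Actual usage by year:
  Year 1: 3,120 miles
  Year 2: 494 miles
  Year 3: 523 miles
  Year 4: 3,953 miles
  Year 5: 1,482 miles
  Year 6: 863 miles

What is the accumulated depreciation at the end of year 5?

Depreciable base = $375,790 − $21,000 = $354,790.
Rate = $354,790 / 10,435 miles = $34 per mile.
Year 1: 3,120 × $34 = $106,080. Book value $269,710.
Year 2: 494 × $34 = $16,796. Book value $252,914.
Year 3: 523 × $34 = $17,782. Book value $235,132.
Year 4: 3,953 × $34 = $134,402. Book value $100,730.
Year 5: 1,482 × $34 = $50,388. Book value $50,342.
Accumulated through year 5 = $375,790 − $50,342 = $325,448.

$325,448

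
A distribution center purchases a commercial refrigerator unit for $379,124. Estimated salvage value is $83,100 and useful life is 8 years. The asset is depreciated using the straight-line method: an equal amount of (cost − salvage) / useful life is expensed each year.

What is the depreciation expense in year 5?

$37,003

Depreciable base = $379,124 − $83,100 = $296,024.
Annual expense = $296,024 / 8 = $37,003.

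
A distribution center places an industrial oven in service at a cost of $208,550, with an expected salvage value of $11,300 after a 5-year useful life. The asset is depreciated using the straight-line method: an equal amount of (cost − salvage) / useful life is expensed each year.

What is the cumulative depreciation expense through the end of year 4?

$157,800

Depreciable base = $208,550 − $11,300 = $197,250.
Annual expense = $197,250 / 5 = $39,450.
End of year 1: book value $169,100.
End of year 2: book value $129,650.
End of year 3: book value $90,200.
End of year 4: book value $50,750.
Accumulated through year 4 = $208,550 − $50,750 = $157,800.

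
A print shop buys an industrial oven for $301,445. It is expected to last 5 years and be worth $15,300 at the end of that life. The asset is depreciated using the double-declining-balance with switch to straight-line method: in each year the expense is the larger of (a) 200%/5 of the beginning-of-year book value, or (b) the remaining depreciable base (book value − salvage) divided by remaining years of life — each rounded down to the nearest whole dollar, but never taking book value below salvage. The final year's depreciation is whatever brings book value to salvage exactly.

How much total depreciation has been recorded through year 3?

Depreciable base = $301,445 − $15,300 = $286,145.
Year 1: DB = ⌊$301,445 × 200%/5⌋ = $120,578; SL = ⌊$286,145/5⌋ = $57,229 → take DB $120,578. Book value $180,867.
Year 2: DB = ⌊$180,867 × 200%/5⌋ = $72,346; SL = ⌊$165,567/4⌋ = $41,391 → take DB $72,346. Book value $108,521.
Year 3: DB = ⌊$108,521 × 200%/5⌋ = $43,408; SL = ⌊$93,221/3⌋ = $31,073 → take DB $43,408. Book value $65,113.
Accumulated through year 3 = $301,445 − $65,113 = $236,332.

$236,332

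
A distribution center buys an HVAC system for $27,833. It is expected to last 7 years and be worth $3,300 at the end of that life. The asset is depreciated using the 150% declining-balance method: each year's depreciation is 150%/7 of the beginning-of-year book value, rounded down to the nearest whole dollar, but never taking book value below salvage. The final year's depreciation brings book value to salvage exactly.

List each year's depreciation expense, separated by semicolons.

Depreciable base = $27,833 − $3,300 = $24,533.
Year 1: ⌊$27,833 × 150%/7⌋ = $5,964. Book value $21,869.
Year 2: ⌊$21,869 × 150%/7⌋ = $4,686. Book value $17,183.
Year 3: ⌊$17,183 × 150%/7⌋ = $3,682. Book value $13,501.
Year 4: ⌊$13,501 × 150%/7⌋ = $2,893. Book value $10,608.
Year 5: ⌊$10,608 × 150%/7⌋ = $2,273. Book value $8,335.
Year 6: ⌊$8,335 × 150%/7⌋ = $1,786. Book value $6,549.
Year 7 (final): $6,549 − $3,300 = $3,249. Book value $3,300.

$5,964; $4,686; $3,682; $2,893; $2,273; $1,786; $3,249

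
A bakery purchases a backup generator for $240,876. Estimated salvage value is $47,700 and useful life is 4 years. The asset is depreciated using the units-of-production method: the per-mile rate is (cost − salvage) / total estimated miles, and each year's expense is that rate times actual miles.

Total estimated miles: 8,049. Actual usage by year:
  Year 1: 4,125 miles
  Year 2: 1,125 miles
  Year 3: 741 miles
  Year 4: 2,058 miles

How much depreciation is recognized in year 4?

$49,392

Depreciable base = $240,876 − $47,700 = $193,176.
Rate = $193,176 / 8,049 miles = $24 per mile.
Year 1: 4,125 × $24 = $99,000. Book value $141,876.
Year 2: 1,125 × $24 = $27,000. Book value $114,876.
Year 3: 741 × $24 = $17,784. Book value $97,092.
Year 4: 2,058 × $24 = $49,392. Book value $47,700.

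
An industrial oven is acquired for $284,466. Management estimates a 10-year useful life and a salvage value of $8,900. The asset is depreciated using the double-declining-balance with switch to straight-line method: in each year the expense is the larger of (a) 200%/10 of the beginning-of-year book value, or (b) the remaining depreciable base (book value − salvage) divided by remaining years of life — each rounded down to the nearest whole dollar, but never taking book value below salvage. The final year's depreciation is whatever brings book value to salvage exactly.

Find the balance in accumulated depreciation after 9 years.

$259,147

Depreciable base = $284,466 − $8,900 = $275,566.
Year 1: DB = ⌊$284,466 × 200%/10⌋ = $56,893; SL = ⌊$275,566/10⌋ = $27,556 → take DB $56,893. Book value $227,573.
Year 2: DB = ⌊$227,573 × 200%/10⌋ = $45,514; SL = ⌊$218,673/9⌋ = $24,297 → take DB $45,514. Book value $182,059.
Year 3: DB = ⌊$182,059 × 200%/10⌋ = $36,411; SL = ⌊$173,159/8⌋ = $21,644 → take DB $36,411. Book value $145,648.
Year 4: DB = ⌊$145,648 × 200%/10⌋ = $29,129; SL = ⌊$136,748/7⌋ = $19,535 → take DB $29,129. Book value $116,519.
Year 5: DB = ⌊$116,519 × 200%/10⌋ = $23,303; SL = ⌊$107,619/6⌋ = $17,936 → take DB $23,303. Book value $93,216.
Year 6: DB = ⌊$93,216 × 200%/10⌋ = $18,643; SL = ⌊$84,316/5⌋ = $16,863 → take DB $18,643. Book value $74,573.
Year 7: DB = ⌊$74,573 × 200%/10⌋ = $14,914; SL = ⌊$65,673/4⌋ = $16,418 → take SL $16,418. Book value $58,155.
Year 8: DB = ⌊$58,155 × 200%/10⌋ = $11,631; SL = ⌊$49,255/3⌋ = $16,418 → take SL $16,418. Book value $41,737.
Year 9: DB = ⌊$41,737 × 200%/10⌋ = $8,347; SL = ⌊$32,837/2⌋ = $16,418 → take SL $16,418. Book value $25,319.
Accumulated through year 9 = $284,466 − $25,319 = $259,147.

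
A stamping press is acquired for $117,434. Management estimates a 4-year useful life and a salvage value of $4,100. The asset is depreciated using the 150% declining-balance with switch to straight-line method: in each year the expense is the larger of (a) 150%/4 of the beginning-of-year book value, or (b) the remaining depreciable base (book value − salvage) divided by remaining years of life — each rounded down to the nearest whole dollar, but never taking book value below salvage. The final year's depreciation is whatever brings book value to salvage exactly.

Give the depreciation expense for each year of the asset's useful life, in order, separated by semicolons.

Depreciable base = $117,434 − $4,100 = $113,334.
Year 1: DB = ⌊$117,434 × 150%/4⌋ = $44,037; SL = ⌊$113,334/4⌋ = $28,333 → take DB $44,037. Book value $73,397.
Year 2: DB = ⌊$73,397 × 150%/4⌋ = $27,523; SL = ⌊$69,297/3⌋ = $23,099 → take DB $27,523. Book value $45,874.
Year 3: DB = ⌊$45,874 × 150%/4⌋ = $17,202; SL = ⌊$41,774/2⌋ = $20,887 → take SL $20,887. Book value $24,987.
Year 4 (final): $24,987 − $4,100 = $20,887. Book value $4,100.

$44,037; $27,523; $20,887; $20,887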